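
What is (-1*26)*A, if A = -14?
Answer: 364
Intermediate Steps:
(-1*26)*A = -1*26*(-14) = -26*(-14) = 364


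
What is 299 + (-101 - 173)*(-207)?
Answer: 57017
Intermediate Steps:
299 + (-101 - 173)*(-207) = 299 - 274*(-207) = 299 + 56718 = 57017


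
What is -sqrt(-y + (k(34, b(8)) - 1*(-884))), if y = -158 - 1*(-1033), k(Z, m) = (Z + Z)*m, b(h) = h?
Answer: -sqrt(553) ≈ -23.516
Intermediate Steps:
k(Z, m) = 2*Z*m (k(Z, m) = (2*Z)*m = 2*Z*m)
y = 875 (y = -158 + 1033 = 875)
-sqrt(-y + (k(34, b(8)) - 1*(-884))) = -sqrt(-1*875 + (2*34*8 - 1*(-884))) = -sqrt(-875 + (544 + 884)) = -sqrt(-875 + 1428) = -sqrt(553)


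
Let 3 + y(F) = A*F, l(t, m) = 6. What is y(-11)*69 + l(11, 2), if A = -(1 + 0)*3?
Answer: 2076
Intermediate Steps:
A = -3 ≈ -3.0000
y(F) = -3 - 3*F
y(-11)*69 + l(11, 2) = (-3 - 3*(-11))*69 + 6 = (-3 + 33)*69 + 6 = 30*69 + 6 = 2070 + 6 = 2076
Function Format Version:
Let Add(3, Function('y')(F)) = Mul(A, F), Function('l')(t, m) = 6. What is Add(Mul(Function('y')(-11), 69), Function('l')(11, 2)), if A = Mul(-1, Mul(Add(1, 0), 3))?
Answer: 2076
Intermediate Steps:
A = -3 (A = Mul(-1, Mul(1, 3)) = Mul(-1, 3) = -3)
Function('y')(F) = Add(-3, Mul(-3, F))
Add(Mul(Function('y')(-11), 69), Function('l')(11, 2)) = Add(Mul(Add(-3, Mul(-3, -11)), 69), 6) = Add(Mul(Add(-3, 33), 69), 6) = Add(Mul(30, 69), 6) = Add(2070, 6) = 2076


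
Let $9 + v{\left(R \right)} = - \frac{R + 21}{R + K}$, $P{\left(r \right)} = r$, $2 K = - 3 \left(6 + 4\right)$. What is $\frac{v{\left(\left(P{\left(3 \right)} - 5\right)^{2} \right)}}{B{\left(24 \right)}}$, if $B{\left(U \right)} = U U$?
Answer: $- \frac{37}{3168} \approx -0.011679$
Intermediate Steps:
$B{\left(U \right)} = U^{2}$
$K = -15$ ($K = \frac{\left(-3\right) \left(6 + 4\right)}{2} = \frac{\left(-3\right) 10}{2} = \frac{1}{2} \left(-30\right) = -15$)
$v{\left(R \right)} = -9 - \frac{21 + R}{-15 + R}$ ($v{\left(R \right)} = -9 - \frac{R + 21}{R - 15} = -9 - \frac{21 + R}{-15 + R}$)
$\frac{v{\left(\left(P{\left(3 \right)} - 5\right)^{2} \right)}}{B{\left(24 \right)}} = \frac{2 \frac{1}{-15 + \left(3 - 5\right)^{2}} \left(57 - 5 \left(3 - 5\right)^{2}\right)}{24^{2}} = \frac{2 \frac{1}{-15 + \left(-2\right)^{2}} \left(57 - 5 \left(-2\right)^{2}\right)}{576} = \frac{2 \left(57 - 20\right)}{-15 + 4} \cdot \frac{1}{576} = \frac{2 \left(57 - 20\right)}{-11} \cdot \frac{1}{576} = 2 \left(- \frac{1}{11}\right) 37 \cdot \frac{1}{576} = \left(- \frac{74}{11}\right) \frac{1}{576} = - \frac{37}{3168}$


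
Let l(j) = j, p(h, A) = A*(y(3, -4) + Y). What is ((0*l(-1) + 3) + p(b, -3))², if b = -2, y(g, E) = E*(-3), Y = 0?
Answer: 1089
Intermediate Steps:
y(g, E) = -3*E
p(h, A) = 12*A (p(h, A) = A*(-3*(-4) + 0) = A*(12 + 0) = A*12 = 12*A)
((0*l(-1) + 3) + p(b, -3))² = ((0*(-1) + 3) + 12*(-3))² = ((0 + 3) - 36)² = (3 - 36)² = (-33)² = 1089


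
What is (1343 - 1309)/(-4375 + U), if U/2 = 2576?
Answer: 34/777 ≈ 0.043758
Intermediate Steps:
U = 5152 (U = 2*2576 = 5152)
(1343 - 1309)/(-4375 + U) = (1343 - 1309)/(-4375 + 5152) = 34/777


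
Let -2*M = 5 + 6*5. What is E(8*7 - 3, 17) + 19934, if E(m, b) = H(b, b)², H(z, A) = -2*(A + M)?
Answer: 19935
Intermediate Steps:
M = -35/2 (M = -(5 + 6*5)/2 = -(5 + 30)/2 = -½*35 = -35/2 ≈ -17.500)
H(z, A) = 35 - 2*A (H(z, A) = -2*(A - 35/2) = -2*(-35/2 + A) = 35 - 2*A)
E(m, b) = (35 - 2*b)²
E(8*7 - 3, 17) + 19934 = (-35 + 2*17)² + 19934 = (-35 + 34)² + 19934 = (-1)² + 19934 = 1 + 19934 = 19935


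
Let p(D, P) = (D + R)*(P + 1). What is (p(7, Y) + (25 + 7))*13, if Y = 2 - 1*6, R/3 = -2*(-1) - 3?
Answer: 260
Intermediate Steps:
R = -3 (R = 3*(-2*(-1) - 3) = 3*(2 - 3) = 3*(-1) = -3)
Y = -4 (Y = 2 - 6 = -4)
p(D, P) = (1 + P)*(-3 + D) (p(D, P) = (D - 3)*(P + 1) = (-3 + D)*(1 + P) = (1 + P)*(-3 + D))
(p(7, Y) + (25 + 7))*13 = ((-3 + 7 - 3*(-4) + 7*(-4)) + (25 + 7))*13 = ((-3 + 7 + 12 - 28) + 32)*13 = (-12 + 32)*13 = 20*13 = 260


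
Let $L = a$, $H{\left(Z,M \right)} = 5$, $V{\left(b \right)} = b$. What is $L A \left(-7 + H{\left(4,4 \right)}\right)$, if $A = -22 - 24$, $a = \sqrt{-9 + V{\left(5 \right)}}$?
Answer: $184 i \approx 184.0 i$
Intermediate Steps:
$a = 2 i$ ($a = \sqrt{-9 + 5} = \sqrt{-4} = 2 i \approx 2.0 i$)
$A = -46$ ($A = -22 - 24 = -46$)
$L = 2 i \approx 2.0 i$
$L A \left(-7 + H{\left(4,4 \right)}\right) = 2 i \left(-46\right) \left(-7 + 5\right) = - 92 i \left(-2\right) = 184 i$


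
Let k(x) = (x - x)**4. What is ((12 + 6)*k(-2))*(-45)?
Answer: 0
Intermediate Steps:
k(x) = 0 (k(x) = 0**4 = 0)
((12 + 6)*k(-2))*(-45) = ((12 + 6)*0)*(-45) = (18*0)*(-45) = 0*(-45) = 0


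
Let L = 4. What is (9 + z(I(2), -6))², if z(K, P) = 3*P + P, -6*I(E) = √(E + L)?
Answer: 225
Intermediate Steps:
I(E) = -√(4 + E)/6 (I(E) = -√(E + 4)/6 = -√(4 + E)/6)
z(K, P) = 4*P
(9 + z(I(2), -6))² = (9 + 4*(-6))² = (9 - 24)² = (-15)² = 225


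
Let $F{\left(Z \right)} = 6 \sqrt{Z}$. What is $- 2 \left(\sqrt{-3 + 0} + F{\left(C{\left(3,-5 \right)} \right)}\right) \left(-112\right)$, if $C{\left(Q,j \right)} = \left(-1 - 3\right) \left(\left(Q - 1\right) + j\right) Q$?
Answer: $8064 + 224 i \sqrt{3} \approx 8064.0 + 387.98 i$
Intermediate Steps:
$C{\left(Q,j \right)} = Q \left(4 - 4 Q - 4 j\right)$ ($C{\left(Q,j \right)} = - 4 \left(\left(-1 + Q\right) + j\right) Q = - 4 \left(-1 + Q + j\right) Q = \left(4 - 4 Q - 4 j\right) Q = Q \left(4 - 4 Q - 4 j\right)$)
$- 2 \left(\sqrt{-3 + 0} + F{\left(C{\left(3,-5 \right)} \right)}\right) \left(-112\right) = - 2 \left(\sqrt{-3 + 0} + 6 \sqrt{4 \cdot 3 \left(1 - 3 - -5\right)}\right) \left(-112\right) = - 2 \left(\sqrt{-3} + 6 \sqrt{4 \cdot 3 \left(1 - 3 + 5\right)}\right) \left(-112\right) = - 2 \left(i \sqrt{3} + 6 \sqrt{4 \cdot 3 \cdot 3}\right) \left(-112\right) = - 2 \left(i \sqrt{3} + 6 \sqrt{36}\right) \left(-112\right) = - 2 \left(i \sqrt{3} + 6 \cdot 6\right) \left(-112\right) = - 2 \left(i \sqrt{3} + 36\right) \left(-112\right) = - 2 \left(36 + i \sqrt{3}\right) \left(-112\right) = \left(-72 - 2 i \sqrt{3}\right) \left(-112\right) = 8064 + 224 i \sqrt{3}$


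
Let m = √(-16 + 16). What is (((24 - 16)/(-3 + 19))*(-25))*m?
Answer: 0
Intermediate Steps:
m = 0 (m = √0 = 0)
(((24 - 16)/(-3 + 19))*(-25))*m = (((24 - 16)/(-3 + 19))*(-25))*0 = ((8/16)*(-25))*0 = ((8*(1/16))*(-25))*0 = ((½)*(-25))*0 = -25/2*0 = 0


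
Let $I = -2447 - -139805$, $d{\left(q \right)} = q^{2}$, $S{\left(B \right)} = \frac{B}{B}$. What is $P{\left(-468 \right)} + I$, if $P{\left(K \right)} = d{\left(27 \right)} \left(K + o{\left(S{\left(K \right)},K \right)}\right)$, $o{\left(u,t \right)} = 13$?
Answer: $-194337$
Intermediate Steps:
$S{\left(B \right)} = 1$
$I = 137358$ ($I = -2447 + 139805 = 137358$)
$P{\left(K \right)} = 9477 + 729 K$ ($P{\left(K \right)} = 27^{2} \left(K + 13\right) = 729 \left(13 + K\right) = 9477 + 729 K$)
$P{\left(-468 \right)} + I = \left(9477 + 729 \left(-468\right)\right) + 137358 = \left(9477 - 341172\right) + 137358 = -331695 + 137358 = -194337$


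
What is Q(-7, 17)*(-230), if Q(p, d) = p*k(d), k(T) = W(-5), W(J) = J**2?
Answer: 40250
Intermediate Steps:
k(T) = 25 (k(T) = (-5)**2 = 25)
Q(p, d) = 25*p (Q(p, d) = p*25 = 25*p)
Q(-7, 17)*(-230) = (25*(-7))*(-230) = -175*(-230) = 40250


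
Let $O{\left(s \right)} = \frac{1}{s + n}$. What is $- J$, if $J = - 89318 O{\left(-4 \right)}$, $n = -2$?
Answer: $- \frac{44659}{3} \approx -14886.0$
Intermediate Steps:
$O{\left(s \right)} = \frac{1}{-2 + s}$ ($O{\left(s \right)} = \frac{1}{s - 2} = \frac{1}{-2 + s}$)
$J = \frac{44659}{3}$ ($J = - \frac{89318}{-2 - 4} = - \frac{89318}{-6} = \left(-89318\right) \left(- \frac{1}{6}\right) = \frac{44659}{3} \approx 14886.0$)
$- J = \left(-1\right) \frac{44659}{3} = - \frac{44659}{3}$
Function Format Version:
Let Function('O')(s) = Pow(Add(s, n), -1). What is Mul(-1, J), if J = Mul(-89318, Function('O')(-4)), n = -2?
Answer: Rational(-44659, 3) ≈ -14886.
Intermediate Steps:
Function('O')(s) = Pow(Add(-2, s), -1) (Function('O')(s) = Pow(Add(s, -2), -1) = Pow(Add(-2, s), -1))
J = Rational(44659, 3) (J = Mul(-89318, Pow(Add(-2, -4), -1)) = Mul(-89318, Pow(-6, -1)) = Mul(-89318, Rational(-1, 6)) = Rational(44659, 3) ≈ 14886.)
Mul(-1, J) = Mul(-1, Rational(44659, 3)) = Rational(-44659, 3)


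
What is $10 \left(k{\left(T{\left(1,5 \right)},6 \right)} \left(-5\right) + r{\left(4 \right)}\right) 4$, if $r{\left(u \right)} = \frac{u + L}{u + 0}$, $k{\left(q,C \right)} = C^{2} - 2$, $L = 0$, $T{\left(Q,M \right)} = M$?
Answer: $-6760$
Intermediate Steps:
$k{\left(q,C \right)} = -2 + C^{2}$ ($k{\left(q,C \right)} = C^{2} - 2 = -2 + C^{2}$)
$r{\left(u \right)} = 1$ ($r{\left(u \right)} = \frac{u + 0}{u + 0} = \frac{u}{u} = 1$)
$10 \left(k{\left(T{\left(1,5 \right)},6 \right)} \left(-5\right) + r{\left(4 \right)}\right) 4 = 10 \left(\left(-2 + 6^{2}\right) \left(-5\right) + 1\right) 4 = 10 \left(\left(-2 + 36\right) \left(-5\right) + 1\right) 4 = 10 \left(34 \left(-5\right) + 1\right) 4 = 10 \left(-170 + 1\right) 4 = 10 \left(-169\right) 4 = \left(-1690\right) 4 = -6760$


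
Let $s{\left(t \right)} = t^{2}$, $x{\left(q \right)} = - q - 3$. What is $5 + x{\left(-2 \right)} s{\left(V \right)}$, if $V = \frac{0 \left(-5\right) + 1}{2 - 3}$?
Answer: $4$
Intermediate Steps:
$x{\left(q \right)} = -3 - q$ ($x{\left(q \right)} = - q - 3 = -3 - q$)
$V = -1$ ($V = \frac{0 + 1}{-1} = 1 \left(-1\right) = -1$)
$5 + x{\left(-2 \right)} s{\left(V \right)} = 5 + \left(-3 - -2\right) \left(-1\right)^{2} = 5 + \left(-3 + 2\right) 1 = 5 - 1 = 4$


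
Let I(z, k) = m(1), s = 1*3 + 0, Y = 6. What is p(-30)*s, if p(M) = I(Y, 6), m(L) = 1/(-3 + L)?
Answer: -3/2 ≈ -1.5000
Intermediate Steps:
s = 3 (s = 3 + 0 = 3)
I(z, k) = -½ (I(z, k) = 1/(-3 + 1) = 1/(-2) = -½)
p(M) = -½
p(-30)*s = -½*3 = -3/2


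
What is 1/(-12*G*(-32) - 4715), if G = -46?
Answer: -1/22379 ≈ -4.4685e-5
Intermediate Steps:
1/(-12*G*(-32) - 4715) = 1/(-12*(-46)*(-32) - 4715) = 1/(552*(-32) - 4715) = 1/(-17664 - 4715) = 1/(-22379) = -1/22379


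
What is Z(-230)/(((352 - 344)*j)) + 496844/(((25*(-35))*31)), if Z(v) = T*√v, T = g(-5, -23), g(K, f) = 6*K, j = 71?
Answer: -496844/27125 - 15*I*√230/284 ≈ -18.317 - 0.80101*I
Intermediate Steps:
T = -30 (T = 6*(-5) = -30)
Z(v) = -30*√v
Z(-230)/(((352 - 344)*j)) + 496844/(((25*(-35))*31)) = (-30*I*√230)/(((352 - 344)*71)) + 496844/(((25*(-35))*31)) = (-30*I*√230)/((8*71)) + 496844/((-875*31)) = -30*I*√230/568 + 496844/(-27125) = -30*I*√230*(1/568) + 496844*(-1/27125) = -15*I*√230/284 - 496844/27125 = -496844/27125 - 15*I*√230/284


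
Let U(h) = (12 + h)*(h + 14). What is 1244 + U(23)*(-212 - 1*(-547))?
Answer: 435069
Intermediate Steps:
U(h) = (12 + h)*(14 + h)
1244 + U(23)*(-212 - 1*(-547)) = 1244 + (168 + 23² + 26*23)*(-212 - 1*(-547)) = 1244 + (168 + 529 + 598)*(-212 + 547) = 1244 + 1295*335 = 1244 + 433825 = 435069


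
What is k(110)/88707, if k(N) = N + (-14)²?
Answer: 102/29569 ≈ 0.0034496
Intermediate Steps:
k(N) = 196 + N (k(N) = N + 196 = 196 + N)
k(110)/88707 = (196 + 110)/88707 = 306*(1/88707) = 102/29569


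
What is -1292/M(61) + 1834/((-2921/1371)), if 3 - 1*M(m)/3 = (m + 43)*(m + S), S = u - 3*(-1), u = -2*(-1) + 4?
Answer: -2888863058/3356229 ≈ -860.75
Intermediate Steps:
u = 6 (u = 2 + 4 = 6)
S = 9 (S = 6 - 3*(-1) = 6 + 3 = 9)
M(m) = 9 - 3*(9 + m)*(43 + m) (M(m) = 9 - 3*(m + 43)*(m + 9) = 9 - 3*(43 + m)*(9 + m) = 9 - 3*(9 + m)*(43 + m))
-1292/M(61) + 1834/((-2921/1371)) = -1292/(-1152 - 156*61 - 3*61²) + 1834/((-2921/1371)) = -1292/(-1152 - 9516 - 3*3721) + 1834/((-2921*1/1371)) = -1292/(-1152 - 9516 - 11163) + 1834/(-2921/1371) = -1292/(-21831) + 1834*(-1371/2921) = -1292*(-1/21831) - 2514414/2921 = 68/1149 - 2514414/2921 = -2888863058/3356229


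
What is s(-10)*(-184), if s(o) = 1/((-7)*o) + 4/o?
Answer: 2484/35 ≈ 70.971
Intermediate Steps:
s(o) = 27/(7*o) (s(o) = -1/(7*o) + 4/o = 27/(7*o))
s(-10)*(-184) = ((27/7)/(-10))*(-184) = ((27/7)*(-⅒))*(-184) = -27/70*(-184) = 2484/35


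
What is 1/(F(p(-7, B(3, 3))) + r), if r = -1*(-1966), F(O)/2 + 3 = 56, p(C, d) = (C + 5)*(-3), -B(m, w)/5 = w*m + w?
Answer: 1/2072 ≈ 0.00048263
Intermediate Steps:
B(m, w) = -5*w - 5*m*w (B(m, w) = -5*(w*m + w) = -5*(m*w + w) = -5*(w + m*w) = -5*w - 5*m*w)
p(C, d) = -15 - 3*C (p(C, d) = (5 + C)*(-3) = -15 - 3*C)
F(O) = 106 (F(O) = -6 + 2*56 = -6 + 112 = 106)
r = 1966
1/(F(p(-7, B(3, 3))) + r) = 1/(106 + 1966) = 1/2072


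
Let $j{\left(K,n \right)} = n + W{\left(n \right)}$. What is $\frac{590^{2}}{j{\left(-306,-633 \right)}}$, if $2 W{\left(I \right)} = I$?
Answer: $- \frac{696200}{1899} \approx -366.61$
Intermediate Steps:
$W{\left(I \right)} = \frac{I}{2}$
$j{\left(K,n \right)} = \frac{3 n}{2}$ ($j{\left(K,n \right)} = n + \frac{n}{2} = \frac{3 n}{2}$)
$\frac{590^{2}}{j{\left(-306,-633 \right)}} = \frac{590^{2}}{\frac{3}{2} \left(-633\right)} = \frac{348100}{- \frac{1899}{2}} = 348100 \left(- \frac{2}{1899}\right) = - \frac{696200}{1899}$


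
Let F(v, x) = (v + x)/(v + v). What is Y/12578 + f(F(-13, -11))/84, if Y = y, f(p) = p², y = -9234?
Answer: -283497/391573 ≈ -0.72400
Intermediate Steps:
F(v, x) = (v + x)/(2*v) (F(v, x) = (v + x)/((2*v)) = (v + x)*(1/(2*v)) = (v + x)/(2*v))
Y = -9234
Y/12578 + f(F(-13, -11))/84 = -9234/12578 + ((½)*(-13 - 11)/(-13))²/84 = -9234*1/12578 + ((½)*(-1/13)*(-24))²*(1/84) = -243/331 + (12/13)²*(1/84) = -243/331 + (144/169)*(1/84) = -243/331 + 12/1183 = -283497/391573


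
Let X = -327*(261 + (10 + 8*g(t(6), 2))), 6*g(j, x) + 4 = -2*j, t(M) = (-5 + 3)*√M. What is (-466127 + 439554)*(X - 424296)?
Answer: 13583293837 + 46343312*√6 ≈ 1.3697e+10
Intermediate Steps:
t(M) = -2*√M
g(j, x) = -⅔ - j/3 (g(j, x) = -⅔ + (-2*j)/6 = -⅔ - j/3)
X = -86873 - 1744*√6 (X = -327*(261 + (10 + 8*(-⅔ - (-2)*√6/3))) = -327*(261 + (10 + 8*(-⅔ + 2*√6/3))) = -327*(261 + (10 + (-16/3 + 16*√6/3))) = -327*(261 + (14/3 + 16*√6/3)) = -327*(797/3 + 16*√6/3) = -86873 - 1744*√6 ≈ -91145.)
(-466127 + 439554)*(X - 424296) = (-466127 + 439554)*((-86873 - 1744*√6) - 424296) = -26573*(-511169 - 1744*√6) = 13583293837 + 46343312*√6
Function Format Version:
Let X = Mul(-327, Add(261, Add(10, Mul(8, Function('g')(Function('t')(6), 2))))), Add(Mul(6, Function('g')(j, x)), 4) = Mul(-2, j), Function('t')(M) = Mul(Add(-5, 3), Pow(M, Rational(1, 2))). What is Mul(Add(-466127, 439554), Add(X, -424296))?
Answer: Add(13583293837, Mul(46343312, Pow(6, Rational(1, 2)))) ≈ 1.3697e+10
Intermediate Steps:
Function('t')(M) = Mul(-2, Pow(M, Rational(1, 2)))
Function('g')(j, x) = Add(Rational(-2, 3), Mul(Rational(-1, 3), j)) (Function('g')(j, x) = Add(Rational(-2, 3), Mul(Rational(1, 6), Mul(-2, j))) = Add(Rational(-2, 3), Mul(Rational(-1, 3), j)))
X = Add(-86873, Mul(-1744, Pow(6, Rational(1, 2)))) (X = Mul(-327, Add(261, Add(10, Mul(8, Add(Rational(-2, 3), Mul(Rational(-1, 3), Mul(-2, Pow(6, Rational(1, 2))))))))) = Mul(-327, Add(261, Add(10, Mul(8, Add(Rational(-2, 3), Mul(Rational(2, 3), Pow(6, Rational(1, 2)))))))) = Mul(-327, Add(261, Add(10, Add(Rational(-16, 3), Mul(Rational(16, 3), Pow(6, Rational(1, 2))))))) = Mul(-327, Add(261, Add(Rational(14, 3), Mul(Rational(16, 3), Pow(6, Rational(1, 2)))))) = Mul(-327, Add(Rational(797, 3), Mul(Rational(16, 3), Pow(6, Rational(1, 2))))) = Add(-86873, Mul(-1744, Pow(6, Rational(1, 2)))) ≈ -91145.)
Mul(Add(-466127, 439554), Add(X, -424296)) = Mul(Add(-466127, 439554), Add(Add(-86873, Mul(-1744, Pow(6, Rational(1, 2)))), -424296)) = Mul(-26573, Add(-511169, Mul(-1744, Pow(6, Rational(1, 2))))) = Add(13583293837, Mul(46343312, Pow(6, Rational(1, 2))))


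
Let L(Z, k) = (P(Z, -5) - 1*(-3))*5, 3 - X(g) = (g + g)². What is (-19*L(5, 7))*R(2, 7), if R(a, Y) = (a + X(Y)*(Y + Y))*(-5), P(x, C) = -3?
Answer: 0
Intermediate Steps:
X(g) = 3 - 4*g² (X(g) = 3 - (g + g)² = 3 - (2*g)² = 3 - 4*g²)
L(Z, k) = 0 (L(Z, k) = (-3 - 1*(-3))*5 = (-3 + 3)*5 = 0*5 = 0)
R(a, Y) = -5*a - 10*Y*(3 - 4*Y²) (R(a, Y) = (a + (3 - 4*Y²)*(Y + Y))*(-5) = (a + (3 - 4*Y²)*(2*Y))*(-5) = (a + 2*Y*(3 - 4*Y²))*(-5) = -5*a - 10*Y*(3 - 4*Y²))
(-19*L(5, 7))*R(2, 7) = (-19*0)*(-30*7 - 5*2 + 40*7³) = 0*(-210 - 10 + 40*343) = 0*(-210 - 10 + 13720) = 0*13500 = 0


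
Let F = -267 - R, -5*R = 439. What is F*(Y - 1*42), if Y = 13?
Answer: 25984/5 ≈ 5196.8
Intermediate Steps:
R = -439/5 (R = -1/5*439 = -439/5 ≈ -87.800)
F = -896/5 (F = -267 - 1*(-439/5) = -267 + 439/5 = -896/5 ≈ -179.20)
F*(Y - 1*42) = -896*(13 - 1*42)/5 = -896*(13 - 42)/5 = -896/5*(-29) = 25984/5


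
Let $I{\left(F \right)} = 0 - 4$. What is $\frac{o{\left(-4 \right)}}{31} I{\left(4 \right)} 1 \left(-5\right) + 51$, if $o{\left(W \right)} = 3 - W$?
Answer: $\frac{1721}{31} \approx 55.516$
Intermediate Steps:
$I{\left(F \right)} = -4$ ($I{\left(F \right)} = 0 - 4 = -4$)
$\frac{o{\left(-4 \right)}}{31} I{\left(4 \right)} 1 \left(-5\right) + 51 = \frac{3 - -4}{31} \left(-4\right) 1 \left(-5\right) + 51 = \left(3 + 4\right) \frac{1}{31} \left(\left(-4\right) \left(-5\right)\right) + 51 = 7 \cdot \frac{1}{31} \cdot 20 + 51 = \frac{7}{31} \cdot 20 + 51 = \frac{140}{31} + 51 = \frac{1721}{31}$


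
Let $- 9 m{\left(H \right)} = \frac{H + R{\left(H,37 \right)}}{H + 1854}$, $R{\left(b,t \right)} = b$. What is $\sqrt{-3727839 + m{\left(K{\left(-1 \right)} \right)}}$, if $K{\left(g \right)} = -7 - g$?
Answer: $\frac{i \sqrt{795684867362}}{462} \approx 1930.8 i$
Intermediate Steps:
$m{\left(H \right)} = - \frac{2 H}{9 \left(1854 + H\right)}$ ($m{\left(H \right)} = - \frac{\left(H + H\right) \frac{1}{H + 1854}}{9} = - \frac{2 H \frac{1}{1854 + H}}{9} = - \frac{2 H}{9 \left(1854 + H\right)}$)
$\sqrt{-3727839 + m{\left(K{\left(-1 \right)} \right)}} = \sqrt{-3727839 - \frac{2 \left(-7 - -1\right)}{16686 + 9 \left(-7 - -1\right)}} = \sqrt{-3727839 - \frac{2 \left(-7 + 1\right)}{16686 + 9 \left(-7 + 1\right)}} = \sqrt{-3727839 - - \frac{12}{16686 + 9 \left(-6\right)}} = \sqrt{-3727839 - - \frac{12}{16686 - 54}} = \sqrt{-3727839 - - \frac{12}{16632}} = \sqrt{-3727839 - \left(-12\right) \frac{1}{16632}} = \sqrt{-3727839 + \frac{1}{1386}} = \sqrt{- \frac{5166784853}{1386}} = \frac{i \sqrt{795684867362}}{462}$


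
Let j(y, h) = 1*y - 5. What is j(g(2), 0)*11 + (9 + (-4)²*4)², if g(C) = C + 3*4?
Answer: 5428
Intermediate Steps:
g(C) = 12 + C (g(C) = C + 12 = 12 + C)
j(y, h) = -5 + y (j(y, h) = y - 5 = -5 + y)
j(g(2), 0)*11 + (9 + (-4)²*4)² = (-5 + (12 + 2))*11 + (9 + (-4)²*4)² = (-5 + 14)*11 + (9 + 16*4)² = 9*11 + (9 + 64)² = 99 + 73² = 99 + 5329 = 5428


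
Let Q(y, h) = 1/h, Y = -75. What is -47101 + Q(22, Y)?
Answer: -3532576/75 ≈ -47101.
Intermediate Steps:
-47101 + Q(22, Y) = -47101 + 1/(-75) = -47101 - 1/75 = -3532576/75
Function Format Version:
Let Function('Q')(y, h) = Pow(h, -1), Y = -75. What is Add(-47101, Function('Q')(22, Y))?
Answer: Rational(-3532576, 75) ≈ -47101.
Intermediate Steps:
Add(-47101, Function('Q')(22, Y)) = Add(-47101, Pow(-75, -1)) = Add(-47101, Rational(-1, 75)) = Rational(-3532576, 75)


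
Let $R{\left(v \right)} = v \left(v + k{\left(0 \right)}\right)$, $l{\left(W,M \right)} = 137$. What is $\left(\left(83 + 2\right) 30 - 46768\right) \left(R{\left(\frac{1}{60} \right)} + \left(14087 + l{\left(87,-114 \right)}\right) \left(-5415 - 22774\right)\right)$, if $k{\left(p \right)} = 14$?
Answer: $\frac{31913395428452731}{1800} \approx 1.773 \cdot 10^{13}$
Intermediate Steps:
$R{\left(v \right)} = v \left(14 + v\right)$ ($R{\left(v \right)} = v \left(v + 14\right) = v \left(14 + v\right)$)
$\left(\left(83 + 2\right) 30 - 46768\right) \left(R{\left(\frac{1}{60} \right)} + \left(14087 + l{\left(87,-114 \right)}\right) \left(-5415 - 22774\right)\right) = \left(\left(83 + 2\right) 30 - 46768\right) \left(\frac{14 + \frac{1}{60}}{60} + \left(14087 + 137\right) \left(-5415 - 22774\right)\right) = \left(85 \cdot 30 - 46768\right) \left(\frac{14 + \frac{1}{60}}{60} + 14224 \left(-28189\right)\right) = \left(2550 - 46768\right) \left(\frac{1}{60} \cdot \frac{841}{60} - 400960336\right) = - 44218 \left(\frac{841}{3600} - 400960336\right) = \left(-44218\right) \left(- \frac{1443457208759}{3600}\right) = \frac{31913395428452731}{1800}$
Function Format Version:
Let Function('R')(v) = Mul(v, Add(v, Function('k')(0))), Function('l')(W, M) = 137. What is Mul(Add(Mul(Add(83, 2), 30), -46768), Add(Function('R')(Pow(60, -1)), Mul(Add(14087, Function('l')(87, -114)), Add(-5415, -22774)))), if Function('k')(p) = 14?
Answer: Rational(31913395428452731, 1800) ≈ 1.7730e+13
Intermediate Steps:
Function('R')(v) = Mul(v, Add(14, v)) (Function('R')(v) = Mul(v, Add(v, 14)) = Mul(v, Add(14, v)))
Mul(Add(Mul(Add(83, 2), 30), -46768), Add(Function('R')(Pow(60, -1)), Mul(Add(14087, Function('l')(87, -114)), Add(-5415, -22774)))) = Mul(Add(Mul(Add(83, 2), 30), -46768), Add(Mul(Pow(60, -1), Add(14, Pow(60, -1))), Mul(Add(14087, 137), Add(-5415, -22774)))) = Mul(Add(Mul(85, 30), -46768), Add(Mul(Rational(1, 60), Add(14, Rational(1, 60))), Mul(14224, -28189))) = Mul(Add(2550, -46768), Add(Mul(Rational(1, 60), Rational(841, 60)), -400960336)) = Mul(-44218, Add(Rational(841, 3600), -400960336)) = Mul(-44218, Rational(-1443457208759, 3600)) = Rational(31913395428452731, 1800)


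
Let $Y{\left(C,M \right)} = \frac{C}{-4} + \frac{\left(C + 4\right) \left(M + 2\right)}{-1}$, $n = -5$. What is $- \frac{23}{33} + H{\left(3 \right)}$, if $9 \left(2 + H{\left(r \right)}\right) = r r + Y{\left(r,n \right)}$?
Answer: $\frac{73}{132} \approx 0.55303$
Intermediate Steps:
$Y{\left(C,M \right)} = - \frac{C}{4} - \left(2 + M\right) \left(4 + C\right)$ ($Y{\left(C,M \right)} = C \left(- \frac{1}{4}\right) + \left(4 + C\right) \left(2 + M\right) \left(-1\right) = - \frac{C}{4} + \left(2 + M\right) \left(4 + C\right) \left(-1\right) = - \frac{C}{4} - \left(2 + M\right) \left(4 + C\right)$)
$H{\left(r \right)} = - \frac{2}{3} + \frac{r^{2}}{9} + \frac{11 r}{36}$ ($H{\left(r \right)} = -2 + \frac{r r - \left(-12 + \frac{9 r}{4} + r \left(-5\right)\right)}{9} = -2 + \frac{r^{2} + \left(-8 + 20 - \frac{9 r}{4} + 5 r\right)}{9} = -2 + \frac{r^{2} + \left(12 + \frac{11 r}{4}\right)}{9} = -2 + \frac{12 + r^{2} + \frac{11 r}{4}}{9} = -2 + \left(\frac{4}{3} + \frac{r^{2}}{9} + \frac{11 r}{36}\right) = - \frac{2}{3} + \frac{r^{2}}{9} + \frac{11 r}{36}$)
$- \frac{23}{33} + H{\left(3 \right)} = - \frac{23}{33} + \left(- \frac{2}{3} + \frac{3^{2}}{9} + \frac{11}{36} \cdot 3\right) = \left(-23\right) \frac{1}{33} + \left(- \frac{2}{3} + \frac{1}{9} \cdot 9 + \frac{11}{12}\right) = - \frac{23}{33} + \left(- \frac{2}{3} + 1 + \frac{11}{12}\right) = - \frac{23}{33} + \frac{5}{4} = \frac{73}{132}$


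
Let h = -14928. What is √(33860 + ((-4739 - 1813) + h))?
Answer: 2*√3095 ≈ 111.27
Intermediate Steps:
√(33860 + ((-4739 - 1813) + h)) = √(33860 + ((-4739 - 1813) - 14928)) = √(33860 + (-6552 - 14928)) = √(33860 - 21480) = √12380 = 2*√3095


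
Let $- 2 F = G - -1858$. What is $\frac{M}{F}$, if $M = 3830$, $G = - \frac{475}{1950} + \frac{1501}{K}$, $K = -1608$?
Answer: $- \frac{160124640}{38815027} \approx -4.1253$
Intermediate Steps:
$G = - \frac{24605}{20904}$ ($G = - \frac{475}{1950} + \frac{1501}{-1608} = \left(-475\right) \frac{1}{1950} + 1501 \left(- \frac{1}{1608}\right) = - \frac{19}{78} - \frac{1501}{1608} = - \frac{24605}{20904} \approx -1.177$)
$F = - \frac{38815027}{41808}$ ($F = - \frac{- \frac{24605}{20904} - -1858}{2} = - \frac{- \frac{24605}{20904} + 1858}{2} = \left(- \frac{1}{2}\right) \frac{38815027}{20904} = - \frac{38815027}{41808} \approx -928.41$)
$\frac{M}{F} = \frac{3830}{- \frac{38815027}{41808}} = 3830 \left(- \frac{41808}{38815027}\right) = - \frac{160124640}{38815027}$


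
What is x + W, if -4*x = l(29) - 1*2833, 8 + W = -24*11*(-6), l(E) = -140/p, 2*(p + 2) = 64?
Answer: 27425/12 ≈ 2285.4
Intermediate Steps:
p = 30 (p = -2 + (½)*64 = -2 + 32 = 30)
l(E) = -14/3 (l(E) = -140/30 = -140*1/30 = -14/3)
W = 1576 (W = -8 - 24*11*(-6) = -8 - 264*(-6) = -8 + 1584 = 1576)
x = 8513/12 (x = -(-14/3 - 1*2833)/4 = -(-14/3 - 2833)/4 = -¼*(-8513/3) = 8513/12 ≈ 709.42)
x + W = 8513/12 + 1576 = 27425/12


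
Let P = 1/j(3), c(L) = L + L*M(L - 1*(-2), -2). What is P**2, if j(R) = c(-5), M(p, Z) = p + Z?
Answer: 1/400 ≈ 0.0025000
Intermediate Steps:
M(p, Z) = Z + p
c(L) = L + L**2 (c(L) = L + L*(-2 + (L - 1*(-2))) = L + L*(-2 + (L + 2)) = L + L*(-2 + (2 + L)) = L + L*L = L + L**2)
j(R) = 20 (j(R) = -5*(1 - 5) = -5*(-4) = 20)
P = 1/20 ≈ 0.050000
P**2 = (1/20)**2 = 1/400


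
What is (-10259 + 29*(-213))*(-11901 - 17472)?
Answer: 482774628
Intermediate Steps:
(-10259 + 29*(-213))*(-11901 - 17472) = (-10259 - 6177)*(-29373) = -16436*(-29373) = 482774628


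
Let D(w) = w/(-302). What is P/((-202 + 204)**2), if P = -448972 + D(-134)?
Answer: -67794705/604 ≈ -1.1224e+5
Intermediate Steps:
D(w) = -w/302 (D(w) = w*(-1/302) = -w/302)
P = -67794705/151 (P = -448972 - 1/302*(-134) = -448972 + 67/151 = -67794705/151 ≈ -4.4897e+5)
P/((-202 + 204)**2) = -67794705/(151*(-202 + 204)**2) = -67794705/(151*(2**2)) = -67794705/151/4 = -67794705/151*1/4 = -67794705/604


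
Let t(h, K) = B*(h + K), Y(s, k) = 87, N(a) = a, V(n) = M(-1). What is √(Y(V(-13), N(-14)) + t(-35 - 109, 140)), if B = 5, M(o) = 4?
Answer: √67 ≈ 8.1853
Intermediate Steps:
V(n) = 4
t(h, K) = 5*K + 5*h (t(h, K) = 5*(h + K) = 5*(K + h) = 5*K + 5*h)
√(Y(V(-13), N(-14)) + t(-35 - 109, 140)) = √(87 + (5*140 + 5*(-35 - 109))) = √(87 + (700 + 5*(-144))) = √(87 + (700 - 720)) = √(87 - 20) = √67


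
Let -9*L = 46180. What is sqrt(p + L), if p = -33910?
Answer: I*sqrt(351370)/3 ≈ 197.59*I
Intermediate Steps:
L = -46180/9 (L = -1/9*46180 = -46180/9 ≈ -5131.1)
sqrt(p + L) = sqrt(-33910 - 46180/9) = sqrt(-351370/9) = I*sqrt(351370)/3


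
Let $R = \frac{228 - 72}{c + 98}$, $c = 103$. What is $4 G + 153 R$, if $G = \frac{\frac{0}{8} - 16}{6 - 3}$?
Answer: $\frac{19580}{201} \approx 97.413$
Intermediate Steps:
$G = - \frac{16}{3}$ ($G = \frac{0 \cdot \frac{1}{8} - 16}{3} = \left(0 - 16\right) \frac{1}{3} = \left(-16\right) \frac{1}{3} = - \frac{16}{3} \approx -5.3333$)
$R = \frac{52}{67}$ ($R = \frac{228 - 72}{103 + 98} = \frac{156}{201} = 156 \cdot \frac{1}{201} = \frac{52}{67} \approx 0.77612$)
$4 G + 153 R = 4 \left(- \frac{16}{3}\right) + 153 \cdot \frac{52}{67} = - \frac{64}{3} + \frac{7956}{67} = \frac{19580}{201}$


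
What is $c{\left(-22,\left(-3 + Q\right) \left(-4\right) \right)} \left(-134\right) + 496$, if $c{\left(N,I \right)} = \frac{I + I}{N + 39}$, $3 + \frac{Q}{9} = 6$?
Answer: $\frac{34160}{17} \approx 2009.4$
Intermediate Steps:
$Q = 27$ ($Q = -27 + 9 \cdot 6 = -27 + 54 = 27$)
$c{\left(N,I \right)} = \frac{2 I}{39 + N}$
$c{\left(-22,\left(-3 + Q\right) \left(-4\right) \right)} \left(-134\right) + 496 = \frac{2 \left(-3 + 27\right) \left(-4\right)}{39 - 22} \left(-134\right) + 496 = \frac{2 \cdot 24 \left(-4\right)}{17} \left(-134\right) + 496 = 2 \left(-96\right) \frac{1}{17} \left(-134\right) + 496 = \left(- \frac{192}{17}\right) \left(-134\right) + 496 = \frac{25728}{17} + 496 = \frac{34160}{17}$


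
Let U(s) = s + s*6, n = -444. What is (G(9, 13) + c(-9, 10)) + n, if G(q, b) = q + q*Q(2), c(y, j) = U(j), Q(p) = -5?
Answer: -410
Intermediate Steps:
U(s) = 7*s (U(s) = s + 6*s = 7*s)
c(y, j) = 7*j
G(q, b) = -4*q (G(q, b) = q + q*(-5) = q - 5*q = -4*q)
(G(9, 13) + c(-9, 10)) + n = (-4*9 + 7*10) - 444 = (-36 + 70) - 444 = 34 - 444 = -410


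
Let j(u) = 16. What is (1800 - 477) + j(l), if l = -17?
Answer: 1339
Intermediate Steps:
(1800 - 477) + j(l) = (1800 - 477) + 16 = 1323 + 16 = 1339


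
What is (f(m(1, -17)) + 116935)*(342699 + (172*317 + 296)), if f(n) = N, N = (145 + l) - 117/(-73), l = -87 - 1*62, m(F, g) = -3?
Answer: 3393253985520/73 ≈ 4.6483e+10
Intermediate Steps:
l = -149 (l = -87 - 62 = -149)
N = -175/73 (N = (145 - 149) - 117/(-73) = -4 - 117*(-1/73) = -4 + 117/73 = -175/73 ≈ -2.3973)
f(n) = -175/73
(f(m(1, -17)) + 116935)*(342699 + (172*317 + 296)) = (-175/73 + 116935)*(342699 + (172*317 + 296)) = 8536080*(342699 + (54524 + 296))/73 = 8536080*(342699 + 54820)/73 = (8536080/73)*397519 = 3393253985520/73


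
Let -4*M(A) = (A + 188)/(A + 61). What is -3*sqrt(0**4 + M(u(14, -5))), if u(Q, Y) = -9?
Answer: -3*I*sqrt(2327)/52 ≈ -2.783*I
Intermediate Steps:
M(A) = -(188 + A)/(4*(61 + A)) (M(A) = -(A + 188)/(4*(A + 61)) = -(188 + A)/(4*(61 + A)))
-3*sqrt(0**4 + M(u(14, -5))) = -3*sqrt(0**4 + (-188 - 1*(-9))/(4*(61 - 9))) = -3*sqrt(0 + (1/4)*(-188 + 9)/52) = -3*sqrt(0 + (1/4)*(1/52)*(-179)) = -3*sqrt(0 - 179/208) = -3*I*sqrt(2327)/52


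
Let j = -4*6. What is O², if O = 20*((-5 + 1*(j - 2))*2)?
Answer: 1537600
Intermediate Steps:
j = -24 (j = -4*6 = -24)
O = -1240 (O = 20*((-5 + 1*(-24 - 2))*2) = 20*((-5 + 1*(-26))*2) = 20*((-5 - 26)*2) = 20*(-31*2) = 20*(-62) = -1240)
O² = (-1240)² = 1537600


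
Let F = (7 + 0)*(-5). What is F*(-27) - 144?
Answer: 801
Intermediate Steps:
F = -35 (F = 7*(-5) = -35)
F*(-27) - 144 = -35*(-27) - 144 = 945 - 144 = 801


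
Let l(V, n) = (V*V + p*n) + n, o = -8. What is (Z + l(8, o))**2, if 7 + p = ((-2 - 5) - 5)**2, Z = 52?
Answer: 976144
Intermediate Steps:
p = 137 (p = -7 + ((-2 - 5) - 5)**2 = -7 + (-7 - 5)**2 = -7 + (-12)**2 = -7 + 144 = 137)
l(V, n) = V**2 + 138*n (l(V, n) = (V*V + 137*n) + n = (V**2 + 137*n) + n = V**2 + 138*n)
(Z + l(8, o))**2 = (52 + (8**2 + 138*(-8)))**2 = (52 + (64 - 1104))**2 = (52 - 1040)**2 = (-988)**2 = 976144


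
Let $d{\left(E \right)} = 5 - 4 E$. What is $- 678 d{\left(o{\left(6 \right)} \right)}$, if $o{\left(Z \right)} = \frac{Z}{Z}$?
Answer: $-678$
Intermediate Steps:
$o{\left(Z \right)} = 1$
$- 678 d{\left(o{\left(6 \right)} \right)} = - 678 \left(5 - 4\right) = \left(-678\right) 1 = -678$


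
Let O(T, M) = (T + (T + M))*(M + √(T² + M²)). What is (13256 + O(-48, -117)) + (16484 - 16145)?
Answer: 38516 - 639*√1777 ≈ 11579.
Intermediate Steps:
O(T, M) = (M + √(M² + T²))*(M + 2*T) (O(T, M) = (T + (M + T))*(M + √(M² + T²)) = (M + 2*T)*(M + √(M² + T²)) = (M + √(M² + T²))*(M + 2*T))
(13256 + O(-48, -117)) + (16484 - 16145) = (13256 + ((-117)² - 117*√((-117)² + (-48)²) + 2*(-117)*(-48) + 2*(-48)*√((-117)² + (-48)²))) + (16484 - 16145) = (13256 + (13689 - 117*√(13689 + 2304) + 11232 + 2*(-48)*√(13689 + 2304))) + 339 = (13256 + (13689 - 351*√1777 + 11232 + 2*(-48)*√15993)) + 339 = (13256 + (13689 - 351*√1777 + 11232 + 2*(-48)*(3*√1777))) + 339 = (13256 + (13689 - 351*√1777 + 11232 - 288*√1777)) + 339 = (13256 + (24921 - 639*√1777)) + 339 = (38177 - 639*√1777) + 339 = 38516 - 639*√1777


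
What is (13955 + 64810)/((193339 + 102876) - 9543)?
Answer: 78765/286672 ≈ 0.27476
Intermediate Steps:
(13955 + 64810)/((193339 + 102876) - 9543) = 78765/(296215 - 9543) = 78765/286672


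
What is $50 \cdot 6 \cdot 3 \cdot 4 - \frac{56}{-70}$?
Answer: $\frac{18004}{5} \approx 3600.8$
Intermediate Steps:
$50 \cdot 6 \cdot 3 \cdot 4 - \frac{56}{-70} = 50 \cdot 18 \cdot 4 - - \frac{4}{5} = 50 \cdot 72 + \frac{4}{5} = 3600 + \frac{4}{5} = \frac{18004}{5}$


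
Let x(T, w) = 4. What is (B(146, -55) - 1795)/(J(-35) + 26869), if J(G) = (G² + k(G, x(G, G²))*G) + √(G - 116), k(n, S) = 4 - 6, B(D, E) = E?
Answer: -52103400/793211047 + 1850*I*√151/793211047 ≈ -0.065687 + 2.866e-5*I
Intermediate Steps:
k(n, S) = -2
J(G) = G² + √(-116 + G) - 2*G (J(G) = (G² - 2*G) + √(G - 116) = (G² - 2*G) + √(-116 + G) = G² + √(-116 + G) - 2*G)
(B(146, -55) - 1795)/(J(-35) + 26869) = (-55 - 1795)/(((-35)² + √(-116 - 35) - 2*(-35)) + 26869) = -1850/((1225 + √(-151) + 70) + 26869) = -1850/((1225 + I*√151 + 70) + 26869) = -1850/((1295 + I*√151) + 26869) = -1850/(28164 + I*√151)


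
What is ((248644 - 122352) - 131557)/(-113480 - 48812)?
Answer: 405/12484 ≈ 0.032441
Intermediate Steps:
((248644 - 122352) - 131557)/(-113480 - 48812) = (126292 - 131557)/(-162292) = -5265*(-1/162292) = 405/12484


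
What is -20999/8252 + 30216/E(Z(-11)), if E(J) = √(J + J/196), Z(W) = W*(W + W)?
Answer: -20999/8252 + 211512*√394/2167 ≈ 1934.9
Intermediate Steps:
Z(W) = 2*W² (Z(W) = W*(2*W) = 2*W²)
E(J) = √197*√J/14 (E(J) = √(J + J*(1/196)) = √(J + J/196) = √(197*J/196) = √197*√J/14)
-20999/8252 + 30216/E(Z(-11)) = -20999/8252 + 30216/((√197*√(2*(-11)²)/14)) = -20999*1/8252 + 30216/((√197*√(2*121)/14)) = -20999/8252 + 30216/((√197*√242/14)) = -20999/8252 + 30216/((√197*(11*√2)/14)) = -20999/8252 + 30216/((11*√394/14)) = -20999/8252 + 30216*(7*√394/2167) = -20999/8252 + 211512*√394/2167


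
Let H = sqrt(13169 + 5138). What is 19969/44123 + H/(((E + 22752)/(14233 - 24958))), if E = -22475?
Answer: 19969/44123 - 10725*sqrt(18307)/277 ≈ -5238.3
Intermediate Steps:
H = sqrt(18307) ≈ 135.30
19969/44123 + H/(((E + 22752)/(14233 - 24958))) = 19969/44123 + sqrt(18307)/(((-22475 + 22752)/(14233 - 24958))) = 19969*(1/44123) + sqrt(18307)/((277/(-10725))) = 19969/44123 + sqrt(18307)/((277*(-1/10725))) = 19969/44123 + sqrt(18307)/(-277/10725) = 19969/44123 + sqrt(18307)*(-10725/277) = 19969/44123 - 10725*sqrt(18307)/277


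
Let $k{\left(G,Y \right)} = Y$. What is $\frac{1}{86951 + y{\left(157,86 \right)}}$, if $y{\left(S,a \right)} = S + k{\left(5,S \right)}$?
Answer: $\frac{1}{87265} \approx 1.1459 \cdot 10^{-5}$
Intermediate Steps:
$y{\left(S,a \right)} = 2 S$ ($y{\left(S,a \right)} = S + S = 2 S$)
$\frac{1}{86951 + y{\left(157,86 \right)}} = \frac{1}{86951 + 2 \cdot 157} = \frac{1}{86951 + 314} = \frac{1}{87265}$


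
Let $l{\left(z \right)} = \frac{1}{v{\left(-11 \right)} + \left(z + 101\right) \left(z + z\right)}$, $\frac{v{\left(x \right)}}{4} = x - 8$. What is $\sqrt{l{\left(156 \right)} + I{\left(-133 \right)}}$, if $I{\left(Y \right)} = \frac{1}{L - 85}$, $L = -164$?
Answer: $\frac{i \sqrt{398234712057}}{9973446} \approx 0.063274 i$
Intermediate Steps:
$v{\left(x \right)} = -32 + 4 x$ ($v{\left(x \right)} = 4 \left(x - 8\right) = 4 \left(-8 + x\right) = -32 + 4 x$)
$l{\left(z \right)} = \frac{1}{-76 + 2 z \left(101 + z\right)}$ ($l{\left(z \right)} = \frac{1}{\left(-32 + 4 \left(-11\right)\right) + \left(z + 101\right) \left(z + z\right)} = \frac{1}{\left(-32 - 44\right) + \left(101 + z\right) 2 z} = \frac{1}{-76 + 2 z \left(101 + z\right)}$)
$I{\left(Y \right)} = - \frac{1}{249}$ ($I{\left(Y \right)} = \frac{1}{-164 - 85} = \frac{1}{-249} = - \frac{1}{249}$)
$\sqrt{l{\left(156 \right)} + I{\left(-133 \right)}} = \sqrt{\frac{1}{2 \left(-38 + 156^{2} + 101 \cdot 156\right)} - \frac{1}{249}} = \sqrt{\frac{1}{2 \left(-38 + 24336 + 15756\right)} - \frac{1}{249}} = \sqrt{\frac{1}{2 \cdot 40054} - \frac{1}{249}} = \sqrt{\frac{1}{2} \cdot \frac{1}{40054} - \frac{1}{249}} = \sqrt{\frac{1}{80108} - \frac{1}{249}} = \sqrt{- \frac{79859}{19946892}} = \frac{i \sqrt{398234712057}}{9973446}$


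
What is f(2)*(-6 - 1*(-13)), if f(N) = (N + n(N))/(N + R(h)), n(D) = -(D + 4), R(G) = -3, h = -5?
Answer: 28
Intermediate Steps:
n(D) = -4 - D (n(D) = -(4 + D) = -4 - D)
f(N) = -4/(-3 + N) (f(N) = (N + (-4 - N))/(N - 3) = -4/(-3 + N))
f(2)*(-6 - 1*(-13)) = (-4/(-3 + 2))*(-6 - 1*(-13)) = (-4/(-1))*(-6 + 13) = -4*(-1)*7 = 4*7 = 28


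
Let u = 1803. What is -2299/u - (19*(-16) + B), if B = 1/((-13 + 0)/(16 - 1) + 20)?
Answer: 156621286/517461 ≈ 302.67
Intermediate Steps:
B = 15/287 (B = 1/(-13/15 + 20) = 1/(287/15) = 15/287 ≈ 0.052265)
-2299/u - (19*(-16) + B) = -2299/1803 - (19*(-16) + 15/287) = -2299*1/1803 - (-304 + 15/287) = -2299/1803 - 1*(-87233/287) = -2299/1803 + 87233/287 = 156621286/517461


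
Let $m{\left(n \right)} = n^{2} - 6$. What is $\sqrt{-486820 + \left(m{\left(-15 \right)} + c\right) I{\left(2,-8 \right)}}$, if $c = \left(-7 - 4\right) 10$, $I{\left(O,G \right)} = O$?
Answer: $i \sqrt{486602} \approx 697.57 i$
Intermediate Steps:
$c = -110$ ($c = \left(-11\right) 10 = -110$)
$m{\left(n \right)} = -6 + n^{2}$
$\sqrt{-486820 + \left(m{\left(-15 \right)} + c\right) I{\left(2,-8 \right)}} = \sqrt{-486820 + \left(\left(-6 + \left(-15\right)^{2}\right) - 110\right) 2} = \sqrt{-486820 + \left(\left(-6 + 225\right) - 110\right) 2} = \sqrt{-486820 + \left(219 - 110\right) 2} = \sqrt{-486820 + 109 \cdot 2} = \sqrt{-486820 + 218} = \sqrt{-486602} = i \sqrt{486602}$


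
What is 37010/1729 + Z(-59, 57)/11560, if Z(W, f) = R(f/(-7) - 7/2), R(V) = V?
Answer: 855630939/39974480 ≈ 21.404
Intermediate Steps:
Z(W, f) = -7/2 - f/7 (Z(W, f) = f/(-7) - 7/2 = f*(-⅐) - 7*½ = -f/7 - 7/2 = -7/2 - f/7)
37010/1729 + Z(-59, 57)/11560 = 37010/1729 + (-7/2 - ⅐*57)/11560 = 37010*(1/1729) + (-7/2 - 57/7)*(1/11560) = 37010/1729 - 163/14*1/11560 = 37010/1729 - 163/161840 = 855630939/39974480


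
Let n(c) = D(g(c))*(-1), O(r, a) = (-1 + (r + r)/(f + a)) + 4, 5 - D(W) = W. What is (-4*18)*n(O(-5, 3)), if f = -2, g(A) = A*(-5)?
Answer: -2160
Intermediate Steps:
g(A) = -5*A
D(W) = 5 - W
O(r, a) = 3 + 2*r/(-2 + a) (O(r, a) = (-1 + (r + r)/(-2 + a)) + 4 = (-1 + (2*r)/(-2 + a)) + 4 = (-1 + 2*r/(-2 + a)) + 4 = 3 + 2*r/(-2 + a))
n(c) = -5 - 5*c (n(c) = (5 - (-5)*c)*(-1) = (5 + 5*c)*(-1) = -5 - 5*c)
(-4*18)*n(O(-5, 3)) = (-4*18)*(-5 - 5*(-6 + 2*(-5) + 3*3)/(-2 + 3)) = -72*(-5 - 5*(-6 - 10 + 9)/1) = -72*(-5 - 5*(-7)) = -72*(-5 + 35) = -72*30 = -2160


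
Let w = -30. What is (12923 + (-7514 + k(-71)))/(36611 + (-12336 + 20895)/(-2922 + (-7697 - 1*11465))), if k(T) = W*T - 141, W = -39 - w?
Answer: 130450188/808508765 ≈ 0.16135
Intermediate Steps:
W = -9 (W = -39 - 1*(-30) = -39 + 30 = -9)
k(T) = -141 - 9*T (k(T) = -9*T - 141 = -141 - 9*T)
(12923 + (-7514 + k(-71)))/(36611 + (-12336 + 20895)/(-2922 + (-7697 - 1*11465))) = (12923 + (-7514 + (-141 - 9*(-71))))/(36611 + (-12336 + 20895)/(-2922 + (-7697 - 1*11465))) = (12923 + (-7514 + (-141 + 639)))/(36611 + 8559/(-2922 + (-7697 - 11465))) = (12923 + (-7514 + 498))/(36611 + 8559/(-2922 - 19162)) = (12923 - 7016)/(36611 + 8559/(-22084)) = 5907/(36611 + 8559*(-1/22084)) = 5907/(36611 - 8559/22084) = 5907/(808508765/22084) = 5907*(22084/808508765) = 130450188/808508765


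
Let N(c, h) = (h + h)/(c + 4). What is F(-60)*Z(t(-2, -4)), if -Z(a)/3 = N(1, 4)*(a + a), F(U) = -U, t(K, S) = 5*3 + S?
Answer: -6336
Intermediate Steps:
t(K, S) = 15 + S
N(c, h) = 2*h/(4 + c) (N(c, h) = (2*h)/(4 + c) = 2*h/(4 + c))
Z(a) = -48*a/5 (Z(a) = -3*2*4/(4 + 1)*(a + a) = -3*2*4/5*2*a = -3*2*4*(⅕)*2*a = -24*2*a/5 = -48*a/5)
F(-60)*Z(t(-2, -4)) = (-1*(-60))*(-48*(15 - 4)/5) = 60*(-48/5*11) = 60*(-528/5) = -6336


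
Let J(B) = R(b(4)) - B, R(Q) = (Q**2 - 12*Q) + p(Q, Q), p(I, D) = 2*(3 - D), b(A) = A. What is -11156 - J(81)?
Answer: -11041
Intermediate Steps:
p(I, D) = 6 - 2*D
R(Q) = 6 + Q**2 - 14*Q (R(Q) = (Q**2 - 12*Q) + (6 - 2*Q) = 6 + Q**2 - 14*Q)
J(B) = -34 - B (J(B) = (6 + 4**2 - 14*4) - B = (6 + 16 - 56) - B = -34 - B)
-11156 - J(81) = -11156 - (-34 - 1*81) = -11156 - (-34 - 81) = -11156 - 1*(-115) = -11156 + 115 = -11041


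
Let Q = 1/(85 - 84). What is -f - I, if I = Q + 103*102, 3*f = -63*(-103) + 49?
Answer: -38059/3 ≈ -12686.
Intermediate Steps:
f = 6538/3 (f = (-63*(-103) + 49)/3 = (6489 + 49)/3 = (⅓)*6538 = 6538/3 ≈ 2179.3)
Q = 1 (Q = 1/1 = 1)
I = 10507 (I = 1 + 103*102 = 1 + 10506 = 10507)
-f - I = -1*6538/3 - 1*10507 = -6538/3 - 10507 = -38059/3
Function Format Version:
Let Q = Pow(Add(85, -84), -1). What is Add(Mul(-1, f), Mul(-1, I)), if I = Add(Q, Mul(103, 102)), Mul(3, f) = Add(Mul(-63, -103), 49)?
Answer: Rational(-38059, 3) ≈ -12686.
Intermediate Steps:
f = Rational(6538, 3) (f = Mul(Rational(1, 3), Add(Mul(-63, -103), 49)) = Mul(Rational(1, 3), Add(6489, 49)) = Mul(Rational(1, 3), 6538) = Rational(6538, 3) ≈ 2179.3)
Q = 1 (Q = Pow(1, -1) = 1)
I = 10507 (I = Add(1, Mul(103, 102)) = Add(1, 10506) = 10507)
Add(Mul(-1, f), Mul(-1, I)) = Add(Mul(-1, Rational(6538, 3)), Mul(-1, 10507)) = Add(Rational(-6538, 3), -10507) = Rational(-38059, 3)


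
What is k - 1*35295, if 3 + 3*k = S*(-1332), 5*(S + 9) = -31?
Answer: -142736/5 ≈ -28547.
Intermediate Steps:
S = -76/5 (S = -9 + (1/5)*(-31) = -9 - 31/5 = -76/5 ≈ -15.200)
k = 33739/5 (k = -1 + (-76/5*(-1332))/3 = -1 + (1/3)*(101232/5) = -1 + 33744/5 = 33739/5 ≈ 6747.8)
k - 1*35295 = 33739/5 - 1*35295 = 33739/5 - 35295 = -142736/5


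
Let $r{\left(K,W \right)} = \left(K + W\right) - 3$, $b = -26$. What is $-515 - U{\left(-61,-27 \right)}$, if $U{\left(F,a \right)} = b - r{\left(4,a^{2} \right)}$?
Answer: $241$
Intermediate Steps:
$r{\left(K,W \right)} = -3 + K + W$
$U{\left(F,a \right)} = -27 - a^{2}$ ($U{\left(F,a \right)} = -26 - \left(-3 + 4 + a^{2}\right) = -26 - \left(1 + a^{2}\right) = -27 - a^{2}$)
$-515 - U{\left(-61,-27 \right)} = -515 - \left(-27 - \left(-27\right)^{2}\right) = -515 - \left(-27 - 729\right) = -515 - -756 = -515 + 756 = 241$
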